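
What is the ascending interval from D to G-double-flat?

doubly diminished fourth

The letter names run D→G, a span of 3 letter steps, so the interval is some kind of fourth.
D to Gbb is 3 semitones. A perfect fourth is 5, so 3 makes it doubly diminished.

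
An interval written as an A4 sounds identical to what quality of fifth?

An augmented fourth spans 6 semitones.
A fifth spanning 6 semitones is diminished (the perfect fifth is 7).

diminished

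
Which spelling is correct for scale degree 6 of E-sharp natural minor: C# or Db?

C#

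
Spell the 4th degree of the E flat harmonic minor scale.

Ab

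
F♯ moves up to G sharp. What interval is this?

major second

Counting letters F–G gives a second.
F#→G# = 2 semitones, exactly the major second.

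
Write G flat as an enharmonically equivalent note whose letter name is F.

Plain F sits 1 semitone below Gb, so on the letter F the same pitch needs a sharp: F#.

F#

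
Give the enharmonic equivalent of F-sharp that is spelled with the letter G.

Gb

F# is pitch class 6. The letter G alone is pitch class 7.
To reach pitch class 6 from G requires an offset of -1 semitone, i.e. flat: Gb.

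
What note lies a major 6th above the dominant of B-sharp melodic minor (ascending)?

D##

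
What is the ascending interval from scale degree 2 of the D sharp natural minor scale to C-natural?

Scale degree 2 of D# natural minor is E#.
E# up to C: letters E→C make it a sixth; 7 semitones makes it diminished.

diminished sixth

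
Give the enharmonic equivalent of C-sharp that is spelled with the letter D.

Plain D sits 1 semitone above C#, so on the letter D the same pitch needs a flat: Db.

Db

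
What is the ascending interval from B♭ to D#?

Counting letters B–C–D gives a third.
Bb→D# = 5 semitones, 1 wider than the major third (4), so augmented.

augmented third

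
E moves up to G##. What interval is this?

Counting letters E–F–G gives a third.
E→G## = 5 semitones, 1 wider than the major third (4), so augmented.

augmented third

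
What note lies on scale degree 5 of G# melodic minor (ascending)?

Degree 5 takes the letter 4 steps above G, which is D.
In melodic minor (ascending), degree 5 sits 7 semitones above the tonic. G# + 7 semitones is pitch class 3, spelled on D as D#.

D#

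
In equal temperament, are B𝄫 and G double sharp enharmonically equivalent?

Yes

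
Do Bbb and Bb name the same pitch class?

No

Bbb is pitch class 9; Bb is pitch class 10.
The pitch classes differ (9 vs. 10), so they are not enharmonic equivalents.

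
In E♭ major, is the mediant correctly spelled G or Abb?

Each scale degree takes a distinct letter name. Degree 3 of a scale on E must use the letter G.
G and Abb are enharmonically the same pitch, but only G uses the letter G, so it is the correct spelling here.

G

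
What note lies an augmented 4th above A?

D#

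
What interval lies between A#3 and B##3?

augmented second

The letter names run A→B, a span of 1 letter step, so the interval is some kind of second.
A# to B## is 3 semitones. A major second is 2, so 3 makes it augmented.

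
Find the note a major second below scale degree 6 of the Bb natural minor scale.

Fb

Scale degree 6 of Bb natural minor is Gb.
A major second (2 semitones) below Gb lands on the letter F, giving Fb.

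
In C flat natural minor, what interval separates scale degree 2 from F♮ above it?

major third

Scale degree 2 of Cb natural minor is Db.
Db up to F: letters D→F make it a third; 4 semitones makes it major.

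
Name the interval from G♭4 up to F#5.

augmented seventh

Counting letters G–A–B–C–D–E–F gives a seventh.
Gb→F# = 12 semitones, 1 wider than the major seventh (11), so augmented.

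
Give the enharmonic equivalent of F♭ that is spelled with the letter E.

E

Plain E sits at the same pitch as Fb, so on the letter E the same pitch needs a natural: E.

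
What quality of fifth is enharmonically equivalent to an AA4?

A doubly augmented fourth spans 7 semitones.
A fifth spanning 7 semitones is perfect (the perfect fifth is 7).

perfect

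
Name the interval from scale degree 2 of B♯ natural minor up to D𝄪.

major second

Scale degree 2 of B# natural minor is C##.
C## up to D##: letters C→D make it a second; 2 semitones makes it major.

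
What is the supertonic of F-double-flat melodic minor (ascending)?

Gbb

Degree 2 takes the letter 1 step above F, which is G.
In melodic minor (ascending), degree 2 sits 2 semitones above the tonic. Fbb + 2 semitones is pitch class 5, spelled on G as Gbb.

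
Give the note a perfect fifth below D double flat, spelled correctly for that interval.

D down a perfect fifth is G, so the target letter is G.
From Dbb, a perfect fifth is 7 semitones down: Gbb.

Gbb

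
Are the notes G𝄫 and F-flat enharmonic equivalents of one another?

No

Gbb is pitch class 5; Fb is pitch class 4.
The pitch classes differ (5 vs. 4), so they are not enharmonic equivalents.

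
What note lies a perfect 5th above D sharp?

A#

A fifth above D lands on the letter A.
A perfect fifth spans 7 semitones, so D# moves to pitch class 10. On the letter A that is A#.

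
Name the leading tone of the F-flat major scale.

The Fb major scale runs Fb Gb Ab Bbb Cb Db Eb.
Degree 7 is Eb.

Eb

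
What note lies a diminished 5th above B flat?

A fifth above B lands on the letter F.
A diminished fifth spans 6 semitones, so Bb moves to pitch class 4. On the letter F that is Fb.

Fb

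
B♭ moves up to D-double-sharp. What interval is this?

doubly augmented third

The letter names run B→D, a span of 2 letter steps, so the interval is some kind of third.
Bb to D## is 6 semitones. A major third is 4, so 6 makes it doubly augmented.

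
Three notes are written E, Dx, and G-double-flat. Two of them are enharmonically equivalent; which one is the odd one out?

In 12-tone equal temperament, enharmonic equivalents share a pitch class. E is pitch class 4; D## is pitch class 4; Gbb is pitch class 5.
E and D## share pitch class 4, while Gbb is pitch class 5.

Gbb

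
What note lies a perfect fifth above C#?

C up a perfect fifth is G, so the target letter is G.
From C#, a perfect fifth is 7 semitones up: G#.

G#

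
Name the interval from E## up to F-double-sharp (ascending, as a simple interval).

The letter names run E→F, a span of 1 letter step, so the interval is some kind of second.
E## to F## is 1 semitone. A major second is 2, so 1 makes it minor.

minor second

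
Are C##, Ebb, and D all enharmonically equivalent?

Yes

C## = pitch class 2 and Ebb = pitch class 2 and D = pitch class 2 — the same pitch class, so they are enharmonic equivalents.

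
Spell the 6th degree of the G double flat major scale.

Ebb

Degree 6 takes the letter 5 steps above G, which is E.
In major, degree 6 sits 9 semitones above the tonic. Gbb + 9 semitones is pitch class 2, spelled on E as Ebb.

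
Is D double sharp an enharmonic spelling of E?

Yes

D## = pitch class 4 and E = pitch class 4 — the same pitch class, so they are enharmonic equivalents.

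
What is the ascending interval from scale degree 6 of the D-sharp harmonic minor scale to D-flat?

diminished third

Scale degree 6 of D# harmonic minor is B.
B up to Db: letters B→D make it a third; 2 semitones makes it diminished.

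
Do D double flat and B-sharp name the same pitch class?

Dbb = pitch class 0 and B# = pitch class 0 — the same pitch class, so they are enharmonic equivalents.

Yes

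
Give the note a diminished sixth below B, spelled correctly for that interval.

D##

B down a major sixth is D, so the target letter is D.
From B, a diminished sixth is 7 semitones down: D##.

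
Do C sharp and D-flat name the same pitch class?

Yes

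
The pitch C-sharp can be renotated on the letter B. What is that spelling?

Plain B sits 2 semitones below C#, so on the letter B the same pitch needs a double sharp: B##.

B##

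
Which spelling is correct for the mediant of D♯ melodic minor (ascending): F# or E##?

Each scale degree takes a distinct letter name. Degree 3 of a scale on D must use the letter F.
F# and E## are enharmonically the same pitch, but only F# uses the letter F, so it is the correct spelling here.

F#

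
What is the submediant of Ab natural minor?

Fb

The Ab natural minor scale runs Ab Bb Cb Db Eb Fb Gb.
Degree 6 is Fb.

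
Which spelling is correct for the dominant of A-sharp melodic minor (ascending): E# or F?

E#

Each scale degree takes a distinct letter name. Degree 5 of a scale on A must use the letter E.
E# and F are enharmonically the same pitch, but only E# uses the letter E, so it is the correct spelling here.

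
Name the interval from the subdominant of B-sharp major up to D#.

The subdominant of B# major is E#.
E# up to D#: letters E→D make it a seventh; 10 semitones makes it minor.

minor seventh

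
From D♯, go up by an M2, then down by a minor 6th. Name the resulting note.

G##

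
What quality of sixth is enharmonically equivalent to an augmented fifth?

minor

An augmented fifth spans 8 semitones.
A sixth spanning 8 semitones is minor (the major sixth is 9).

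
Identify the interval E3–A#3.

The letter names run E→A, a span of 3 letter steps, so the interval is some kind of fourth.
E to A# is 6 semitones. A perfect fourth is 5, so 6 makes it augmented.

augmented fourth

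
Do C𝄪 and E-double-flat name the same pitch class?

Yes

C## is pitch class 2; Ebb is pitch class 2.
All spellings map to pitch class 2, so they are enharmonically equivalent.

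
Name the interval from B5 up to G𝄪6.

augmented sixth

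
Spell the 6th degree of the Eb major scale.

C

Degree 6 takes the letter 5 steps above E, which is C.
In major, degree 6 sits 9 semitones above the tonic. Eb + 9 semitones is pitch class 0, spelled on C as C.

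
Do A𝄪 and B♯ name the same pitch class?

No

Two spellings are enharmonically equivalent only if they share a pitch class.
Here A## → 11, B# → 0; 0 ≠ 11, so they are not.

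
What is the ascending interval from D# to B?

The letter names run D→B, a span of 5 letter steps, so the interval is some kind of sixth.
D# to B is 8 semitones. A major sixth is 9, so 8 makes it minor.

minor sixth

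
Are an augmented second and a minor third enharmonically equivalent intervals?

Yes

An augmented second spans 3 semitones; a minor third spans 3.
They are enharmonically equivalent.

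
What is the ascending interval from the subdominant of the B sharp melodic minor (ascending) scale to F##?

major second

The subdominant of B# melodic minor (ascending) is E#.
E# up to F##: letters E→F make it a second; 2 semitones makes it major.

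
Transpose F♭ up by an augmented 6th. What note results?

F up a major sixth is D, so the target letter is D.
From Fb, an augmented sixth is 10 semitones up: D.

D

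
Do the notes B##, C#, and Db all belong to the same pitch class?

Yes

B## is pitch class 1; C# is pitch class 1; Db is pitch class 1.
All spellings map to pitch class 1, so they are enharmonically equivalent.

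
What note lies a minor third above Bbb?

A third above B lands on the letter D.
A minor third spans 3 semitones, so Bbb moves to pitch class 0. On the letter D that is Dbb.

Dbb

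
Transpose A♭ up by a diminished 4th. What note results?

A up a perfect fourth is D, so the target letter is D.
From Ab, a diminished fourth is 4 semitones up: Dbb.

Dbb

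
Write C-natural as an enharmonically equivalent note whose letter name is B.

Plain B sits 1 semitone below C, so on the letter B the same pitch needs a sharp: B#.

B#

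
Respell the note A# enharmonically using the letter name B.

Plain B sits 1 semitone above A#, so on the letter B the same pitch needs a flat: Bb.

Bb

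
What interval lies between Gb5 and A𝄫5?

minor second

Counting letters G–A gives a second.
Gb→Abb = 1 semitone, 1 narrower than the major second (2), so minor.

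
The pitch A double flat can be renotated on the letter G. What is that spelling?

G

Abb is pitch class 7. The letter G alone is pitch class 7.
Pitch class 7 on G needs no accidental: G.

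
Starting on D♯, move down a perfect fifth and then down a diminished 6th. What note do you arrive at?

B##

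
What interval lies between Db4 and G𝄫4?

diminished fourth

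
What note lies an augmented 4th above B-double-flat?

Eb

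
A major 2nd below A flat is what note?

A down a major second is G, so the target letter is G.
From Ab, a major second is 2 semitones down: Gb.

Gb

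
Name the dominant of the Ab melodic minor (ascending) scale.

Eb

The Ab melodic minor (ascending) scale runs Ab Bb Cb Db Eb F G.
Degree 5 is Eb.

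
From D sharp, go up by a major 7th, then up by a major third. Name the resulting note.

E##

A major seventh up from D# is C## (letter C, 11 semitones up).
A major third up from C## is E## (letter E, 4 semitones up).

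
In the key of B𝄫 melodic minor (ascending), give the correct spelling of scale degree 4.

Ebb

The Bbb melodic minor (ascending) scale runs Bbb Cb Dbb Ebb Fb Gb Ab.
Degree 4 is Ebb.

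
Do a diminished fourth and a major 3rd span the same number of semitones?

Yes

A diminished fourth spans 4 semitones; a major third spans 4.
They are enharmonically equivalent.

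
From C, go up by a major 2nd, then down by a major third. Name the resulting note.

Bb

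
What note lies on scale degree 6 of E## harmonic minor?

Degree 6 takes the letter 5 steps above E, which is C.
In harmonic minor, degree 6 sits 8 semitones above the tonic. E## + 8 semitones is pitch class 2, spelled on C as C##.

C##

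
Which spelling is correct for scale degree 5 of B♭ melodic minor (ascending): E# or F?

F

Each scale degree takes a distinct letter name. Degree 5 of a scale on B must use the letter F.
F and E# are enharmonically the same pitch, but only F uses the letter F, so it is the correct spelling here.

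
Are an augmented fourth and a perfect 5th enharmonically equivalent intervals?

No

An augmented fourth spans 6 semitones; a perfect fifth spans 7.
The spans differ, so they are not enharmonic equivalents.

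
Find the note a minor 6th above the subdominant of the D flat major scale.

Ebb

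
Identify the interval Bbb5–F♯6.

Counting letters B–C–D–E–F gives a fifth.
Bbb→F# = 9 semitones, 2 wider than the perfect fifth (7), so doubly augmented.

doubly augmented fifth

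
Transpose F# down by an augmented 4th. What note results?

C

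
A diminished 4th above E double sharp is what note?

A#

E up a perfect fourth is A, so the target letter is A.
From E##, a diminished fourth is 4 semitones up: A#.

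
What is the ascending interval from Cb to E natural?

Counting letters C–D–E gives a third.
Cb→E = 5 semitones, 1 wider than the major third (4), so augmented.

augmented third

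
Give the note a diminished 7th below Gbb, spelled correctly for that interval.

Ab

A seventh below G lands on the letter A.
A diminished seventh spans 9 semitones, so Gbb moves to pitch class 8. On the letter A that is Ab.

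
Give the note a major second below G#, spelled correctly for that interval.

F#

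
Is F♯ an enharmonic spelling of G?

No

F# is pitch class 6; G is pitch class 7.
The pitch classes differ (6 vs. 7), so they are not enharmonic equivalents.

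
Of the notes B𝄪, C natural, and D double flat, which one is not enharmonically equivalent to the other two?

B##

In 12-tone equal temperament, enharmonic equivalents share a pitch class. B## is pitch class 1; C is pitch class 0; Dbb is pitch class 0.
C and Dbb share pitch class 0, while B## is pitch class 1.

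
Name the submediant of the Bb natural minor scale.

Degree 6 takes the letter 5 steps above B, which is G.
In natural minor, degree 6 sits 8 semitones above the tonic. Bb + 8 semitones is pitch class 6, spelled on G as Gb.

Gb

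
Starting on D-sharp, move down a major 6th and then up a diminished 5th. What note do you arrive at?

A major sixth down from D# is F# (letter F, 9 semitones down).
A diminished fifth up from F# is C (letter C, 6 semitones up).

C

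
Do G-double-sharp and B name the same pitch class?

G## is pitch class 9; B is pitch class 11.
The pitch classes differ (9 vs. 11), so they are not enharmonic equivalents.

No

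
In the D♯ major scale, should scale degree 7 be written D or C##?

C##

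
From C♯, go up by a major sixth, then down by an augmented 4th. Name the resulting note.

E

A major sixth up from C# is A# (letter A, 9 semitones up).
An augmented fourth down from A# is E (letter E, 6 semitones down).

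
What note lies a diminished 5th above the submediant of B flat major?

Db

The submediant of Bb major is G.
A diminished fifth (6 semitones) above G lands on the letter D, giving Db.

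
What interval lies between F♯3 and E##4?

augmented seventh

Counting letters F–G–A–B–C–D–E gives a seventh.
F#→E## = 12 semitones, 1 wider than the major seventh (11), so augmented.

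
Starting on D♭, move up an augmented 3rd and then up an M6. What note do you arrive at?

An augmented third up from Db is F# (letter F, 5 semitones up).
A major sixth up from F# is D# (letter D, 9 semitones up).

D#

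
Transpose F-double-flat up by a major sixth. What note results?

A sixth above F lands on the letter D.
A major sixth spans 9 semitones, so Fbb moves to pitch class 0. On the letter D that is Dbb.

Dbb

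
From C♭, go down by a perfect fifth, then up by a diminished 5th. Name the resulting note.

A perfect fifth down from Cb is Fb (letter F, 7 semitones down).
A diminished fifth up from Fb is Cbb (letter C, 6 semitones up).

Cbb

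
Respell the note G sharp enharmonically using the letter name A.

Ab

Plain A sits 1 semitone above G#, so on the letter A the same pitch needs a flat: Ab.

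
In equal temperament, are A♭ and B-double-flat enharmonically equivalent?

Ab is pitch class 8; Bbb is pitch class 9.
The pitch classes differ (8 vs. 9), so they are not enharmonic equivalents.

No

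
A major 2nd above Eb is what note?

A second above E lands on the letter F.
A major second spans 2 semitones, so Eb moves to pitch class 5. On the letter F that is F.

F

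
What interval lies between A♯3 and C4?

diminished third

Counting letters A–B–C gives a third.
A#→C = 2 semitones, 2 narrower than the major third (4), so diminished.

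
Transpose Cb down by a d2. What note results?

B

A second below C lands on the letter B.
A diminished second spans 0 semitones, so Cb moves to pitch class 11. On the letter B that is B.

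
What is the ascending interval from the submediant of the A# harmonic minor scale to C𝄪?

augmented fifth

The submediant of A# harmonic minor is F#.
F# up to C##: letters F→C make it a fifth; 8 semitones makes it augmented.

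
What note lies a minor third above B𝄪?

B up a major third is D#, so the target letter is D.
From B##, a minor third is 3 semitones up: D##.

D##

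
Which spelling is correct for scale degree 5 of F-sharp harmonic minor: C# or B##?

Each scale degree takes a distinct letter name. Degree 5 of a scale on F must use the letter C.
C# and B## are enharmonically the same pitch, but only C# uses the letter C, so it is the correct spelling here.

C#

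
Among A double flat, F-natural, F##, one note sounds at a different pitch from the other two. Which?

F

In 12-tone equal temperament, enharmonic equivalents share a pitch class. Abb is pitch class 7; F is pitch class 5; F## is pitch class 7.
Abb and F## share pitch class 7, while F is pitch class 5.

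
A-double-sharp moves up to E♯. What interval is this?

diminished fifth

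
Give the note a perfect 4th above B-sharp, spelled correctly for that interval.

E#

A fourth above B lands on the letter E.
A perfect fourth spans 5 semitones, so B# moves to pitch class 5. On the letter E that is E#.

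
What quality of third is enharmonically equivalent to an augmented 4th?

doubly augmented

An augmented fourth spans 6 semitones.
A third spanning 6 semitones is doubly augmented (the major third is 4).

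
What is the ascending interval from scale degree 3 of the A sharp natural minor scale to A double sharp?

Scale degree 3 of A# natural minor is C#.
C# up to A##: letters C→A make it a sixth; 10 semitones makes it augmented.

augmented sixth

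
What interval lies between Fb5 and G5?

The letter names run F→G, a span of 1 letter step, so the interval is some kind of second.
Fb to G is 3 semitones. A major second is 2, so 3 makes it augmented.

augmented second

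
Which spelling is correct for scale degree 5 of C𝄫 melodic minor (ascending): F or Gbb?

Gbb

Each scale degree takes a distinct letter name. Degree 5 of a scale on C must use the letter G.
Gbb and F are enharmonically the same pitch, but only Gbb uses the letter G, so it is the correct spelling here.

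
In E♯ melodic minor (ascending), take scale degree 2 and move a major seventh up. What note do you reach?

Scale degree 2 of E# melodic minor (ascending) is F##.
A major seventh (11 semitones) above F## lands on the letter E, giving E##.

E##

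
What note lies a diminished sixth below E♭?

E down a major sixth is G, so the target letter is G.
From Eb, a diminished sixth is 7 semitones down: G#.

G#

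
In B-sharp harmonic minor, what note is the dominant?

Degree 5 takes the letter 4 steps above B, which is F.
In harmonic minor, degree 5 sits 7 semitones above the tonic. B# + 7 semitones is pitch class 7, spelled on F as F##.

F##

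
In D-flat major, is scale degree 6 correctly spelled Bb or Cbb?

Each scale degree takes a distinct letter name. Degree 6 of a scale on D must use the letter B.
Bb and Cbb are enharmonically the same pitch, but only Bb uses the letter B, so it is the correct spelling here.

Bb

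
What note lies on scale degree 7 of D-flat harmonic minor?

The Db harmonic minor scale runs Db Eb Fb Gb Ab Bbb C.
Degree 7 is C.

C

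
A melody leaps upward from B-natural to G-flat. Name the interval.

diminished sixth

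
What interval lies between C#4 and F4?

Counting letters C–D–E–F gives a fourth.
C#→F = 4 semitones, 1 narrower than the perfect fourth (5), so diminished.

diminished fourth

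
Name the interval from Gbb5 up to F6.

augmented seventh

The letter names run G→F, a span of 6 letter steps, so the interval is some kind of seventh.
Gbb to F is 12 semitones. A major seventh is 11, so 12 makes it augmented.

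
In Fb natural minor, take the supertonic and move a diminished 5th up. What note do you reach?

The supertonic of Fb natural minor is Gb.
A diminished fifth (6 semitones) above Gb lands on the letter D, giving Dbb.

Dbb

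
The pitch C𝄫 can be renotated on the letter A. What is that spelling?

A#

Cbb is pitch class 10. The letter A alone is pitch class 9.
To reach pitch class 10 from A requires an offset of +1 semitone, i.e. sharp: A#.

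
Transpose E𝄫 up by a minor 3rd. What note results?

Gbb

E up a major third is G#, so the target letter is G.
From Ebb, a minor third is 3 semitones up: Gbb.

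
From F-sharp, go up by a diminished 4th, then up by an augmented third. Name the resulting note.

A diminished fourth up from F# is Bb (letter B, 4 semitones up).
An augmented third up from Bb is D# (letter D, 5 semitones up).

D#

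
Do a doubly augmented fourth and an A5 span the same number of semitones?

A doubly augmented fourth spans 7 semitones; an augmented fifth spans 8.
The spans differ, so they are not enharmonic equivalents.

No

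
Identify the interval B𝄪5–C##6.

Counting letters B–C gives a second.
B##→C## = 1 semitone, 1 narrower than the major second (2), so minor.

minor second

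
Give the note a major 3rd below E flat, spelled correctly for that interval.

E down a major third is C, so the target letter is C.
From Eb, a major third is 4 semitones down: Cb.

Cb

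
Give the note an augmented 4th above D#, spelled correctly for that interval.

G##

A fourth above D lands on the letter G.
An augmented fourth spans 6 semitones, so D# moves to pitch class 9. On the letter G that is G##.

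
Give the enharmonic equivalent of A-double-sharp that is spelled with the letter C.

A## is pitch class 11. The letter C alone is pitch class 0.
To reach pitch class 11 from C requires an offset of -1 semitone, i.e. flat: Cb.

Cb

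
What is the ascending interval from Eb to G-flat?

minor third

Counting letters E–F–G gives a third.
Eb→Gb = 3 semitones, 1 narrower than the major third (4), so minor.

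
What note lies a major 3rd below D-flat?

A third below D lands on the letter B.
A major third spans 4 semitones, so Db moves to pitch class 9. On the letter B that is Bbb.

Bbb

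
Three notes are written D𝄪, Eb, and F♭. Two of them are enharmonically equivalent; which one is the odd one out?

Eb

In 12-tone equal temperament, enharmonic equivalents share a pitch class. D## is pitch class 4; Eb is pitch class 3; Fb is pitch class 4.
D## and Fb share pitch class 4, while Eb is pitch class 3.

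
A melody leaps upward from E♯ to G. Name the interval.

The letter names run E→G, a span of 2 letter steps, so the interval is some kind of third.
E# to G is 2 semitones. A major third is 4, so 2 makes it diminished.

diminished third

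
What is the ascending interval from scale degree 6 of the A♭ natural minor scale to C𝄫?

Scale degree 6 of Ab natural minor is Fb.
Fb up to Cbb: letters F→C make it a fifth; 6 semitones makes it diminished.

diminished fifth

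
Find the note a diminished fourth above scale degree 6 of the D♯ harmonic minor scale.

Eb

Scale degree 6 of D# harmonic minor is B.
A diminished fourth (4 semitones) above B lands on the letter E, giving Eb.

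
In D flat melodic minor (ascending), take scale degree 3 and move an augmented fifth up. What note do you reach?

Scale degree 3 of Db melodic minor (ascending) is Fb.
An augmented fifth (8 semitones) above Fb lands on the letter C, giving C.

C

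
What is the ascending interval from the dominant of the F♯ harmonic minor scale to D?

minor second

The dominant of F# harmonic minor is C#.
C# up to D: letters C→D make it a second; 1 semitone makes it minor.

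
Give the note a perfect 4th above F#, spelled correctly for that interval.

B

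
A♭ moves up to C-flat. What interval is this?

minor third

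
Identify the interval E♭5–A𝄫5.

The letter names run E→A, a span of 3 letter steps, so the interval is some kind of fourth.
Eb to Abb is 4 semitones. A perfect fourth is 5, so 4 makes it diminished.

diminished fourth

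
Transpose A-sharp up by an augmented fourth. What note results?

A up a perfect fourth is D, so the target letter is D.
From A#, an augmented fourth is 6 semitones up: D##.

D##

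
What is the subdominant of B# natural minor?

The B# natural minor scale runs B# C## D# E# F## G# A#.
Degree 4 is E#.

E#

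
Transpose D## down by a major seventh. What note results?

D down a major seventh is Eb, so the target letter is E.
From D##, a major seventh is 11 semitones down: E#.

E#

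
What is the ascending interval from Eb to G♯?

augmented third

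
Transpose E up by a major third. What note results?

G#

E up a major third is G#, so the target letter is G.
From E, a major third is 4 semitones up: G#.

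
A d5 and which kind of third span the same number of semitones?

A diminished fifth spans 6 semitones.
A third spanning 6 semitones is doubly augmented (the major third is 4).

doubly augmented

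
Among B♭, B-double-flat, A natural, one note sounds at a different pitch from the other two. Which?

Bb

In 12-tone equal temperament, enharmonic equivalents share a pitch class. Bb is pitch class 10; Bbb is pitch class 9; A is pitch class 9.
Bbb and A share pitch class 9, while Bb is pitch class 10.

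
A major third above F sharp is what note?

F up a major third is A, so the target letter is A.
From F#, a major third is 4 semitones up: A#.

A#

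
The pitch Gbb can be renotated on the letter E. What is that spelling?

E#

Gbb is pitch class 5. The letter E alone is pitch class 4.
To reach pitch class 5 from E requires an offset of +1 semitone, i.e. sharp: E#.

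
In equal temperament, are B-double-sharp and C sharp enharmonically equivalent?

Yes

B## is pitch class 1; C# is pitch class 1.
All spellings map to pitch class 1, so they are enharmonically equivalent.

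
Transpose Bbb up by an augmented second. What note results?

B up a major second is C#, so the target letter is C.
From Bbb, an augmented second is 3 semitones up: C.

C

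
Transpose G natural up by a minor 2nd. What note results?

A second above G lands on the letter A.
A minor second spans 1 semitone, so G moves to pitch class 8. On the letter A that is Ab.

Ab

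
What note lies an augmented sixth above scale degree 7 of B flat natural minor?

F#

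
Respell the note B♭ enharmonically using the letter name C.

Cbb

Plain C sits 2 semitones above Bb, so on the letter C the same pitch needs a double flat: Cbb.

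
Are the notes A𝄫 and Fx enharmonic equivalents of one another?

Abb = pitch class 7 and F## = pitch class 7 — the same pitch class, so they are enharmonic equivalents.

Yes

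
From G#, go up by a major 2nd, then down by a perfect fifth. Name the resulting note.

D#

A major second up from G# is A# (letter A, 2 semitones up).
A perfect fifth down from A# is D# (letter D, 7 semitones down).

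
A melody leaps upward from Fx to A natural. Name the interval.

Counting letters F–G–A gives a third.
F##→A = 2 semitones, 2 narrower than the major third (4), so diminished.

diminished third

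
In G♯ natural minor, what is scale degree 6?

E

Degree 6 takes the letter 5 steps above G, which is E.
In natural minor, degree 6 sits 8 semitones above the tonic. G# + 8 semitones is pitch class 4, spelled on E as E.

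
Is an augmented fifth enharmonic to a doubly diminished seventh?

An augmented fifth spans 8 semitones; a doubly diminished seventh spans 8.
They are enharmonically equivalent.

Yes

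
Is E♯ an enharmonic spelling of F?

E# is pitch class 5; F is pitch class 5.
All spellings map to pitch class 5, so they are enharmonically equivalent.

Yes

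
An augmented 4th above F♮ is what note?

A fourth above F lands on the letter B.
An augmented fourth spans 6 semitones, so F moves to pitch class 11. On the letter B that is B.

B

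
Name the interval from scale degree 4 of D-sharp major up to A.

Scale degree 4 of D# major is G#.
G# up to A: letters G→A make it a second; 1 semitone makes it minor.

minor second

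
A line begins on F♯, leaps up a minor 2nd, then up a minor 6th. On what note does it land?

Eb

A minor second up from F# is G (letter G, 1 semitone up).
A minor sixth up from G is Eb (letter E, 8 semitones up).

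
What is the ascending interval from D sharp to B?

minor sixth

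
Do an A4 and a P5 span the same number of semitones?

No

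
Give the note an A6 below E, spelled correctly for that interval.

E down a major sixth is G, so the target letter is G.
From E, an augmented sixth is 10 semitones down: Gb.

Gb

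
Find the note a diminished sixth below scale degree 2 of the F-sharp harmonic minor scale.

Scale degree 2 of F# harmonic minor is G#.
A diminished sixth (7 semitones) below G# lands on the letter B, giving B##.

B##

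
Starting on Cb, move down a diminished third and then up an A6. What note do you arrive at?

A diminished third down from Cb is A (letter A, 2 semitones down).
An augmented sixth up from A is F## (letter F, 10 semitones up).

F##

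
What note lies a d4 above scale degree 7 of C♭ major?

Ebb

Scale degree 7 of Cb major is Bb.
A diminished fourth (4 semitones) above Bb lands on the letter E, giving Ebb.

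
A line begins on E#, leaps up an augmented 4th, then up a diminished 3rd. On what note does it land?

An augmented fourth up from E# is A## (letter A, 6 semitones up).
A diminished third up from A## is C# (letter C, 2 semitones up).

C#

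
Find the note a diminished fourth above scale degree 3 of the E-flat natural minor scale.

Scale degree 3 of Eb natural minor is Gb.
A diminished fourth (4 semitones) above Gb lands on the letter C, giving Cbb.

Cbb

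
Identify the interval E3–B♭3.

The letter names run E→B, a span of 4 letter steps, so the interval is some kind of fifth.
E to Bb is 6 semitones. A perfect fifth is 7, so 6 makes it diminished.

diminished fifth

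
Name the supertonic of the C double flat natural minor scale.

Degree 2 takes the letter 1 step above C, which is D.
In natural minor, degree 2 sits 2 semitones above the tonic. Cbb + 2 semitones is pitch class 0, spelled on D as Dbb.

Dbb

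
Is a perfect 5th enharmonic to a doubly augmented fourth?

A perfect fifth spans 7 semitones; a doubly augmented fourth spans 7.
They are enharmonically equivalent.

Yes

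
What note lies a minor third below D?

A third below D lands on the letter B.
A minor third spans 3 semitones, so D moves to pitch class 11. On the letter B that is B.

B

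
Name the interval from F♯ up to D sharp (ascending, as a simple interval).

Counting letters F–G–A–B–C–D gives a sixth.
F#→D# = 9 semitones, exactly the major sixth.

major sixth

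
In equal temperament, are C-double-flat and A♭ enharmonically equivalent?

No

Two spellings are enharmonically equivalent only if they share a pitch class.
Here Cbb → 10, Ab → 8; 8 ≠ 10, so they are not.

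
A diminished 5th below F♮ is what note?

B

F down a perfect fifth is Bb, so the target letter is B.
From F, a diminished fifth is 6 semitones down: B.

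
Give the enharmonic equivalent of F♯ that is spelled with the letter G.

F# is pitch class 6. The letter G alone is pitch class 7.
To reach pitch class 6 from G requires an offset of -1 semitone, i.e. flat: Gb.

Gb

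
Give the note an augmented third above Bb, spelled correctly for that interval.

D#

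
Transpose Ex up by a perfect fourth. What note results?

A##

A fourth above E lands on the letter A.
A perfect fourth spans 5 semitones, so E## moves to pitch class 11. On the letter A that is A##.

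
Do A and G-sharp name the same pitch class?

A is pitch class 9; G# is pitch class 8.
The pitch classes differ (9 vs. 8), so they are not enharmonic equivalents.

No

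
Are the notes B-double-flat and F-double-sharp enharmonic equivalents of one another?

Two spellings are enharmonically equivalent only if they share a pitch class.
Here Bbb → 9, F## → 7; 7 ≠ 9, so they are not.

No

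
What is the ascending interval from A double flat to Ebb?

perfect fifth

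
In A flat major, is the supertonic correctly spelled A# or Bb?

Bb

Each scale degree takes a distinct letter name. Degree 2 of a scale on A must use the letter B.
Bb and A# are enharmonically the same pitch, but only Bb uses the letter B, so it is the correct spelling here.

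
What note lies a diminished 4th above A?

A fourth above A lands on the letter D.
A diminished fourth spans 4 semitones, so A moves to pitch class 1. On the letter D that is Db.

Db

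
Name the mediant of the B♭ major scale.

The Bb major scale runs Bb C D Eb F G A.
Degree 3 is D.

D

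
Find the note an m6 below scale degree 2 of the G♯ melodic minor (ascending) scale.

Scale degree 2 of G# melodic minor (ascending) is A#.
A minor sixth (8 semitones) below A# lands on the letter C, giving C##.

C##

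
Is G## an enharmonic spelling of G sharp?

G## is pitch class 9; G# is pitch class 8.
The pitch classes differ (9 vs. 8), so they are not enharmonic equivalents.

No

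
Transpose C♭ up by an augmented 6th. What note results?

A

A sixth above C lands on the letter A.
An augmented sixth spans 10 semitones, so Cb moves to pitch class 9. On the letter A that is A.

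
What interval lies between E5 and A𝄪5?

doubly augmented fourth

The letter names run E→A, a span of 3 letter steps, so the interval is some kind of fourth.
E to A## is 7 semitones. A perfect fourth is 5, so 7 makes it doubly augmented.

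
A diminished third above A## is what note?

C#

A up a major third is C#, so the target letter is C.
From A##, a diminished third is 2 semitones up: C#.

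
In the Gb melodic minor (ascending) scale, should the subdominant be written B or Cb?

Cb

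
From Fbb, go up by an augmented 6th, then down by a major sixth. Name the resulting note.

Fb

An augmented sixth up from Fbb is Db (letter D, 10 semitones up).
A major sixth down from Db is Fb (letter F, 9 semitones down).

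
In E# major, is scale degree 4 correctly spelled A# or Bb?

A#

Each scale degree takes a distinct letter name. Degree 4 of a scale on E must use the letter A.
A# and Bb are enharmonically the same pitch, but only A# uses the letter A, so it is the correct spelling here.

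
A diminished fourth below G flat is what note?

D

A fourth below G lands on the letter D.
A diminished fourth spans 4 semitones, so Gb moves to pitch class 2. On the letter D that is D.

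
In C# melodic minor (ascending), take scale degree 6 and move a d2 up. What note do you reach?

Bb

Scale degree 6 of C# melodic minor (ascending) is A#.
A diminished second (0 semitones) above A# lands on the letter B, giving Bb.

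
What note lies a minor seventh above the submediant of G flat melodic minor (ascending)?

Db

The submediant of Gb melodic minor (ascending) is Eb.
A minor seventh (10 semitones) above Eb lands on the letter D, giving Db.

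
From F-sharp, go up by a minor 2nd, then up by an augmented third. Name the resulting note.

A minor second up from F# is G (letter G, 1 semitone up).
An augmented third up from G is B# (letter B, 5 semitones up).

B#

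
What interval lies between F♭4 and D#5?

doubly augmented sixth

Counting letters F–G–A–B–C–D gives a sixth.
Fb→D# = 11 semitones, 2 wider than the major sixth (9), so doubly augmented.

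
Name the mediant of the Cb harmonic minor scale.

Degree 3 takes the letter 2 steps above C, which is E.
In harmonic minor, degree 3 sits 3 semitones above the tonic. Cb + 3 semitones is pitch class 2, spelled on E as Ebb.

Ebb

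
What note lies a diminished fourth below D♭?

A

D down a perfect fourth is A, so the target letter is A.
From Db, a diminished fourth is 4 semitones down: A.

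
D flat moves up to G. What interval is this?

The letter names run D→G, a span of 3 letter steps, so the interval is some kind of fourth.
Db to G is 6 semitones. A perfect fourth is 5, so 6 makes it augmented.

augmented fourth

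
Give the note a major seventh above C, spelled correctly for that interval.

B

A seventh above C lands on the letter B.
A major seventh spans 11 semitones, so C moves to pitch class 11. On the letter B that is B.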